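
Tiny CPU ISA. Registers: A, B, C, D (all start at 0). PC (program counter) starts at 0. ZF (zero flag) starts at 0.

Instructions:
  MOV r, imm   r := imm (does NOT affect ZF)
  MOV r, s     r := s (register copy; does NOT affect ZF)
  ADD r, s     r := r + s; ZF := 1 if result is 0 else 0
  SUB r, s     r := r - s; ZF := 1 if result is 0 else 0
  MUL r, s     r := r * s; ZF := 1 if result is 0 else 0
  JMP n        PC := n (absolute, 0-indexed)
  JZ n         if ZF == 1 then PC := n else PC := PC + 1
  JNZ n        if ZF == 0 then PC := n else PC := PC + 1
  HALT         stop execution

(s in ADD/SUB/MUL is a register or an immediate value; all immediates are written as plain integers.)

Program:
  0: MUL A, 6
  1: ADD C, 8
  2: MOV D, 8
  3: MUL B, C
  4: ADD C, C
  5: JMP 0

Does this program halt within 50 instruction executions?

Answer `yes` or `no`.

Step 1: PC=0 exec 'MUL A, 6'. After: A=0 B=0 C=0 D=0 ZF=1 PC=1
Step 2: PC=1 exec 'ADD C, 8'. After: A=0 B=0 C=8 D=0 ZF=0 PC=2
Step 3: PC=2 exec 'MOV D, 8'. After: A=0 B=0 C=8 D=8 ZF=0 PC=3
Step 4: PC=3 exec 'MUL B, C'. After: A=0 B=0 C=8 D=8 ZF=1 PC=4
Step 5: PC=4 exec 'ADD C, C'. After: A=0 B=0 C=16 D=8 ZF=0 PC=5
Step 6: PC=5 exec 'JMP 0'. After: A=0 B=0 C=16 D=8 ZF=0 PC=0
Step 7: PC=0 exec 'MUL A, 6'. After: A=0 B=0 C=16 D=8 ZF=1 PC=1
Step 8: PC=1 exec 'ADD C, 8'. After: A=0 B=0 C=24 D=8 ZF=0 PC=2
Step 9: PC=2 exec 'MOV D, 8'. After: A=0 B=0 C=24 D=8 ZF=0 PC=3
Step 10: PC=3 exec 'MUL B, C'. After: A=0 B=0 C=24 D=8 ZF=1 PC=4
Step 11: PC=4 exec 'ADD C, C'. After: A=0 B=0 C=48 D=8 ZF=0 PC=5
Step 12: PC=5 exec 'JMP 0'. After: A=0 B=0 C=48 D=8 ZF=0 PC=0
Step 13: PC=0 exec 'MUL A, 6'. After: A=0 B=0 C=48 D=8 ZF=1 PC=1
Step 14: PC=1 exec 'ADD C, 8'. After: A=0 B=0 C=56 D=8 ZF=0 PC=2
Step 15: PC=2 exec 'MOV D, 8'. After: A=0 B=0 C=56 D=8 ZF=0 PC=3
After 50 steps: not halted. PC revisits the same instructions with no path to HALT; will never halt.

Answer: no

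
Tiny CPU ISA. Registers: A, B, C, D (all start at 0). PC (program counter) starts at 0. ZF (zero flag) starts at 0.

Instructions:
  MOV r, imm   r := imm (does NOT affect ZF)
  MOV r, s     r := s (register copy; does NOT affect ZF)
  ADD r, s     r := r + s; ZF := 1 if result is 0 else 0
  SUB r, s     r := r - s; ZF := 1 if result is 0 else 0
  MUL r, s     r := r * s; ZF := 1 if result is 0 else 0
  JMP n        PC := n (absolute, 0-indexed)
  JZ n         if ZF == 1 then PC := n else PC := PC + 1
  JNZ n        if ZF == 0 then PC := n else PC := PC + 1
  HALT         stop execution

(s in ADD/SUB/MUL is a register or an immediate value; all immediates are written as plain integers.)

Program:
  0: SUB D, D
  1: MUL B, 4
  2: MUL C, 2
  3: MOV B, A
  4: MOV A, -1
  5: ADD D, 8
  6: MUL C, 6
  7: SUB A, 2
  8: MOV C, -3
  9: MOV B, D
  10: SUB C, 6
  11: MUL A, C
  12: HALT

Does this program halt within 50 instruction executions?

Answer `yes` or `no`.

Step 1: PC=0 exec 'SUB D, D'. After: A=0 B=0 C=0 D=0 ZF=1 PC=1
Step 2: PC=1 exec 'MUL B, 4'. After: A=0 B=0 C=0 D=0 ZF=1 PC=2
Step 3: PC=2 exec 'MUL C, 2'. After: A=0 B=0 C=0 D=0 ZF=1 PC=3
Step 4: PC=3 exec 'MOV B, A'. After: A=0 B=0 C=0 D=0 ZF=1 PC=4
Step 5: PC=4 exec 'MOV A, -1'. After: A=-1 B=0 C=0 D=0 ZF=1 PC=5
Step 6: PC=5 exec 'ADD D, 8'. After: A=-1 B=0 C=0 D=8 ZF=0 PC=6
Step 7: PC=6 exec 'MUL C, 6'. After: A=-1 B=0 C=0 D=8 ZF=1 PC=7
Step 8: PC=7 exec 'SUB A, 2'. After: A=-3 B=0 C=0 D=8 ZF=0 PC=8
Step 9: PC=8 exec 'MOV C, -3'. After: A=-3 B=0 C=-3 D=8 ZF=0 PC=9
Step 10: PC=9 exec 'MOV B, D'. After: A=-3 B=8 C=-3 D=8 ZF=0 PC=10
Step 11: PC=10 exec 'SUB C, 6'. After: A=-3 B=8 C=-9 D=8 ZF=0 PC=11
Step 12: PC=11 exec 'MUL A, C'. After: A=27 B=8 C=-9 D=8 ZF=0 PC=12
Step 13: PC=12 exec 'HALT'. After: A=27 B=8 C=-9 D=8 ZF=0 PC=12 HALTED

Answer: yes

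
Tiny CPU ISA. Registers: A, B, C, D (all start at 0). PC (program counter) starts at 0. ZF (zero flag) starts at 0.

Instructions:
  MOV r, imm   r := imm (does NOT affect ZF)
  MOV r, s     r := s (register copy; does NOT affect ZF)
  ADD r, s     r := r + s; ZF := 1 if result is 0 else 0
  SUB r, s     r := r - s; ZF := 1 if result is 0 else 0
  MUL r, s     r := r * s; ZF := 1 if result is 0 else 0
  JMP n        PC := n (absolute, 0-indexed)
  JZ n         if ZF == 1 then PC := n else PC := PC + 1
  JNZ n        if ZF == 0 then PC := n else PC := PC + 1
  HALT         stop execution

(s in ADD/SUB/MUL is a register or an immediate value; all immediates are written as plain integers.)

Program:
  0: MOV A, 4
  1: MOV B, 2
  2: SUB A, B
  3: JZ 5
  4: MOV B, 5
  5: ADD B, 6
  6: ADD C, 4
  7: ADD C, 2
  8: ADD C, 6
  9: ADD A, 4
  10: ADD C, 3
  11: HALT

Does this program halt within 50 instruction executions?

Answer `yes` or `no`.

Answer: yes

Derivation:
Step 1: PC=0 exec 'MOV A, 4'. After: A=4 B=0 C=0 D=0 ZF=0 PC=1
Step 2: PC=1 exec 'MOV B, 2'. After: A=4 B=2 C=0 D=0 ZF=0 PC=2
Step 3: PC=2 exec 'SUB A, B'. After: A=2 B=2 C=0 D=0 ZF=0 PC=3
Step 4: PC=3 exec 'JZ 5'. After: A=2 B=2 C=0 D=0 ZF=0 PC=4
Step 5: PC=4 exec 'MOV B, 5'. After: A=2 B=5 C=0 D=0 ZF=0 PC=5
Step 6: PC=5 exec 'ADD B, 6'. After: A=2 B=11 C=0 D=0 ZF=0 PC=6
Step 7: PC=6 exec 'ADD C, 4'. After: A=2 B=11 C=4 D=0 ZF=0 PC=7
Step 8: PC=7 exec 'ADD C, 2'. After: A=2 B=11 C=6 D=0 ZF=0 PC=8
Step 9: PC=8 exec 'ADD C, 6'. After: A=2 B=11 C=12 D=0 ZF=0 PC=9
Step 10: PC=9 exec 'ADD A, 4'. After: A=6 B=11 C=12 D=0 ZF=0 PC=10
Step 11: PC=10 exec 'ADD C, 3'. After: A=6 B=11 C=15 D=0 ZF=0 PC=11
Step 12: PC=11 exec 'HALT'. After: A=6 B=11 C=15 D=0 ZF=0 PC=11 HALTED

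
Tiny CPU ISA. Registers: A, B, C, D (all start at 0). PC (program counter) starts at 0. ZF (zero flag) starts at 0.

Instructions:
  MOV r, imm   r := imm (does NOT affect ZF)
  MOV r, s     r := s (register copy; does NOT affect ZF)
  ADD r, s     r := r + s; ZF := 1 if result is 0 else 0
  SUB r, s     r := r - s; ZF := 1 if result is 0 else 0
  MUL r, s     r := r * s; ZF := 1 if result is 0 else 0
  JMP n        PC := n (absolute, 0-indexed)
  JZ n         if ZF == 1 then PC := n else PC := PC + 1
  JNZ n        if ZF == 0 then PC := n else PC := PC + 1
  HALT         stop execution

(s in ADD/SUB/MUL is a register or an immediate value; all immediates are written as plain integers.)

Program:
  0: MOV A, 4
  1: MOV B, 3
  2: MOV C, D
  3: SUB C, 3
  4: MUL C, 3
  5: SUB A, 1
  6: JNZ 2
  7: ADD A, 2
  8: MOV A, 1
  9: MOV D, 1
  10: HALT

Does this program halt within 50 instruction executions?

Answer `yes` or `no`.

Step 1: PC=0 exec 'MOV A, 4'. After: A=4 B=0 C=0 D=0 ZF=0 PC=1
Step 2: PC=1 exec 'MOV B, 3'. After: A=4 B=3 C=0 D=0 ZF=0 PC=2
Step 3: PC=2 exec 'MOV C, D'. After: A=4 B=3 C=0 D=0 ZF=0 PC=3
Step 4: PC=3 exec 'SUB C, 3'. After: A=4 B=3 C=-3 D=0 ZF=0 PC=4
Step 5: PC=4 exec 'MUL C, 3'. After: A=4 B=3 C=-9 D=0 ZF=0 PC=5
Step 6: PC=5 exec 'SUB A, 1'. After: A=3 B=3 C=-9 D=0 ZF=0 PC=6
Step 7: PC=6 exec 'JNZ 2'. After: A=3 B=3 C=-9 D=0 ZF=0 PC=2
Step 8: PC=2 exec 'MOV C, D'. After: A=3 B=3 C=0 D=0 ZF=0 PC=3
Step 9: PC=3 exec 'SUB C, 3'. After: A=3 B=3 C=-3 D=0 ZF=0 PC=4
Step 10: PC=4 exec 'MUL C, 3'. After: A=3 B=3 C=-9 D=0 ZF=0 PC=5
Step 11: PC=5 exec 'SUB A, 1'. After: A=2 B=3 C=-9 D=0 ZF=0 PC=6
Step 12: PC=6 exec 'JNZ 2'. After: A=2 B=3 C=-9 D=0 ZF=0 PC=2
Step 13: PC=2 exec 'MOV C, D'. After: A=2 B=3 C=0 D=0 ZF=0 PC=3
Step 14: PC=3 exec 'SUB C, 3'. After: A=2 B=3 C=-3 D=0 ZF=0 PC=4
Step 15: PC=4 exec 'MUL C, 3'. After: A=2 B=3 C=-9 D=0 ZF=0 PC=5
Step 16: PC=5 exec 'SUB A, 1'. After: A=1 B=3 C=-9 D=0 ZF=0 PC=6
Step 17: PC=6 exec 'JNZ 2'. After: A=1 B=3 C=-9 D=0 ZF=0 PC=2
Step 18: PC=2 exec 'MOV C, D'. After: A=1 B=3 C=0 D=0 ZF=0 PC=3
Step 19: PC=3 exec 'SUB C, 3'. After: A=1 B=3 C=-3 D=0 ZF=0 PC=4
Step 20: PC=4 exec 'MUL C, 3'. After: A=1 B=3 C=-9 D=0 ZF=0 PC=5
Step 21: PC=5 exec 'SUB A, 1'. After: A=0 B=3 C=-9 D=0 ZF=1 PC=6
Step 22: PC=6 exec 'JNZ 2'. After: A=0 B=3 C=-9 D=0 ZF=1 PC=7
Step 23: PC=7 exec 'ADD A, 2'. After: A=2 B=3 C=-9 D=0 ZF=0 PC=8
Step 24: PC=8 exec 'MOV A, 1'. After: A=1 B=3 C=-9 D=0 ZF=0 PC=9
Step 25: PC=9 exec 'MOV D, 1'. After: A=1 B=3 C=-9 D=1 ZF=0 PC=10
Step 26: PC=10 exec 'HALT'. After: A=1 B=3 C=-9 D=1 ZF=0 PC=10 HALTED

Answer: yes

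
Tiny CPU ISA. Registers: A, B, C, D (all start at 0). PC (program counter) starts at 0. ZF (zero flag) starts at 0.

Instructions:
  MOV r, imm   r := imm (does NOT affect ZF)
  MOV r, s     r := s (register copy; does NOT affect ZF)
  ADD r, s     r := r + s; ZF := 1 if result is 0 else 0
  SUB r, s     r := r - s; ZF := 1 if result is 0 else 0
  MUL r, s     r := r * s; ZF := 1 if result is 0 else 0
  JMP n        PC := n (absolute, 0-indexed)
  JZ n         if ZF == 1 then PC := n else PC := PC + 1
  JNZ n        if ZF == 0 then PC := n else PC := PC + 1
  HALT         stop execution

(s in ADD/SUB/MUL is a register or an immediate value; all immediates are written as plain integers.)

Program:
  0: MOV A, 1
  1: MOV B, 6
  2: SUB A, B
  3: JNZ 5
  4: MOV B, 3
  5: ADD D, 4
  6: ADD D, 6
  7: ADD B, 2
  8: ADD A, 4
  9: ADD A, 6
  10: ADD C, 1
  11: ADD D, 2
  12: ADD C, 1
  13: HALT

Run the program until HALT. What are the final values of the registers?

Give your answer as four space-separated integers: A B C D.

Answer: 5 8 2 12

Derivation:
Step 1: PC=0 exec 'MOV A, 1'. After: A=1 B=0 C=0 D=0 ZF=0 PC=1
Step 2: PC=1 exec 'MOV B, 6'. After: A=1 B=6 C=0 D=0 ZF=0 PC=2
Step 3: PC=2 exec 'SUB A, B'. After: A=-5 B=6 C=0 D=0 ZF=0 PC=3
Step 4: PC=3 exec 'JNZ 5'. After: A=-5 B=6 C=0 D=0 ZF=0 PC=5
Step 5: PC=5 exec 'ADD D, 4'. After: A=-5 B=6 C=0 D=4 ZF=0 PC=6
Step 6: PC=6 exec 'ADD D, 6'. After: A=-5 B=6 C=0 D=10 ZF=0 PC=7
Step 7: PC=7 exec 'ADD B, 2'. After: A=-5 B=8 C=0 D=10 ZF=0 PC=8
Step 8: PC=8 exec 'ADD A, 4'. After: A=-1 B=8 C=0 D=10 ZF=0 PC=9
Step 9: PC=9 exec 'ADD A, 6'. After: A=5 B=8 C=0 D=10 ZF=0 PC=10
Step 10: PC=10 exec 'ADD C, 1'. After: A=5 B=8 C=1 D=10 ZF=0 PC=11
Step 11: PC=11 exec 'ADD D, 2'. After: A=5 B=8 C=1 D=12 ZF=0 PC=12
Step 12: PC=12 exec 'ADD C, 1'. After: A=5 B=8 C=2 D=12 ZF=0 PC=13
Step 13: PC=13 exec 'HALT'. After: A=5 B=8 C=2 D=12 ZF=0 PC=13 HALTED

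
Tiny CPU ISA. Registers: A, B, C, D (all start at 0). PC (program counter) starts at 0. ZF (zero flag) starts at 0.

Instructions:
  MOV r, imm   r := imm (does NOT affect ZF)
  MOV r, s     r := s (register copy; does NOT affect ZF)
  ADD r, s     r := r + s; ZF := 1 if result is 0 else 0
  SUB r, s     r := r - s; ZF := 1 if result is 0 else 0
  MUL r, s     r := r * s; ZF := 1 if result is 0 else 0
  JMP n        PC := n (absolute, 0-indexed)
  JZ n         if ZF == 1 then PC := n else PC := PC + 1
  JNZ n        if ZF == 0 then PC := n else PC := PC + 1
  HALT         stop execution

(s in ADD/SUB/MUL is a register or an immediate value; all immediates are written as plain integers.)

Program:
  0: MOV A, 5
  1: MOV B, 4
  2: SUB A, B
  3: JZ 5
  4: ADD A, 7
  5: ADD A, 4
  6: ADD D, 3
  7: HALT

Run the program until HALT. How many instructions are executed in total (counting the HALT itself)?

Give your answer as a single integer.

Step 1: PC=0 exec 'MOV A, 5'. After: A=5 B=0 C=0 D=0 ZF=0 PC=1
Step 2: PC=1 exec 'MOV B, 4'. After: A=5 B=4 C=0 D=0 ZF=0 PC=2
Step 3: PC=2 exec 'SUB A, B'. After: A=1 B=4 C=0 D=0 ZF=0 PC=3
Step 4: PC=3 exec 'JZ 5'. After: A=1 B=4 C=0 D=0 ZF=0 PC=4
Step 5: PC=4 exec 'ADD A, 7'. After: A=8 B=4 C=0 D=0 ZF=0 PC=5
Step 6: PC=5 exec 'ADD A, 4'. After: A=12 B=4 C=0 D=0 ZF=0 PC=6
Step 7: PC=6 exec 'ADD D, 3'. After: A=12 B=4 C=0 D=3 ZF=0 PC=7
Step 8: PC=7 exec 'HALT'. After: A=12 B=4 C=0 D=3 ZF=0 PC=7 HALTED
Total instructions executed: 8

Answer: 8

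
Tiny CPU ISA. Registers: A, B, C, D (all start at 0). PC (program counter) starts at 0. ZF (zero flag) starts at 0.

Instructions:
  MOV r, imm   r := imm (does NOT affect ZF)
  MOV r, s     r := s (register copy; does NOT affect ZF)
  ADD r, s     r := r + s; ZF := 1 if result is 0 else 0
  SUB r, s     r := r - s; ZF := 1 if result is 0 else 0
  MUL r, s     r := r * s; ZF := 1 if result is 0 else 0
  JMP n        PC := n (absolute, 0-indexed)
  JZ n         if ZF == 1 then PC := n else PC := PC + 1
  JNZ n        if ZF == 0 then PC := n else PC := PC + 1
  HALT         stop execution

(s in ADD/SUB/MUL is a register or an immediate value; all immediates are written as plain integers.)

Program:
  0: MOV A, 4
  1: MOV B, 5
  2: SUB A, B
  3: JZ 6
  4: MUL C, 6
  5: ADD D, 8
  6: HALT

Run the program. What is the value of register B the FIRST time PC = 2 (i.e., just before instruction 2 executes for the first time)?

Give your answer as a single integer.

Step 1: PC=0 exec 'MOV A, 4'. After: A=4 B=0 C=0 D=0 ZF=0 PC=1
Step 2: PC=1 exec 'MOV B, 5'. After: A=4 B=5 C=0 D=0 ZF=0 PC=2
First time PC=2: B=5

5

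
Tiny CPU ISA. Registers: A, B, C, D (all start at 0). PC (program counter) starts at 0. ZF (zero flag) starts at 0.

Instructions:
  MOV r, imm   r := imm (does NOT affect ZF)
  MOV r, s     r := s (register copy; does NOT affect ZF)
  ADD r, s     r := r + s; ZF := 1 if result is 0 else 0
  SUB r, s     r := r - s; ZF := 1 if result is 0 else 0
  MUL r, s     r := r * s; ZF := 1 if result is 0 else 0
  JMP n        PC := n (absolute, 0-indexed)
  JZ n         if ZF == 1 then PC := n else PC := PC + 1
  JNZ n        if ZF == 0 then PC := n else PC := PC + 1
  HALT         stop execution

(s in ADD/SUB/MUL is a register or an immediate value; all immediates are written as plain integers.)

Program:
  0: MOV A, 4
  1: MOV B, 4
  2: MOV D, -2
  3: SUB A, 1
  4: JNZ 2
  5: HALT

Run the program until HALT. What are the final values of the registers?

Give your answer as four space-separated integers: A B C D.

Step 1: PC=0 exec 'MOV A, 4'. After: A=4 B=0 C=0 D=0 ZF=0 PC=1
Step 2: PC=1 exec 'MOV B, 4'. After: A=4 B=4 C=0 D=0 ZF=0 PC=2
Step 3: PC=2 exec 'MOV D, -2'. After: A=4 B=4 C=0 D=-2 ZF=0 PC=3
Step 4: PC=3 exec 'SUB A, 1'. After: A=3 B=4 C=0 D=-2 ZF=0 PC=4
Step 5: PC=4 exec 'JNZ 2'. After: A=3 B=4 C=0 D=-2 ZF=0 PC=2
Step 6: PC=2 exec 'MOV D, -2'. After: A=3 B=4 C=0 D=-2 ZF=0 PC=3
Step 7: PC=3 exec 'SUB A, 1'. After: A=2 B=4 C=0 D=-2 ZF=0 PC=4
Step 8: PC=4 exec 'JNZ 2'. After: A=2 B=4 C=0 D=-2 ZF=0 PC=2
Step 9: PC=2 exec 'MOV D, -2'. After: A=2 B=4 C=0 D=-2 ZF=0 PC=3
Step 10: PC=3 exec 'SUB A, 1'. After: A=1 B=4 C=0 D=-2 ZF=0 PC=4
Step 11: PC=4 exec 'JNZ 2'. After: A=1 B=4 C=0 D=-2 ZF=0 PC=2
Step 12: PC=2 exec 'MOV D, -2'. After: A=1 B=4 C=0 D=-2 ZF=0 PC=3
Step 13: PC=3 exec 'SUB A, 1'. After: A=0 B=4 C=0 D=-2 ZF=1 PC=4
Step 14: PC=4 exec 'JNZ 2'. After: A=0 B=4 C=0 D=-2 ZF=1 PC=5
Step 15: PC=5 exec 'HALT'. After: A=0 B=4 C=0 D=-2 ZF=1 PC=5 HALTED

Answer: 0 4 0 -2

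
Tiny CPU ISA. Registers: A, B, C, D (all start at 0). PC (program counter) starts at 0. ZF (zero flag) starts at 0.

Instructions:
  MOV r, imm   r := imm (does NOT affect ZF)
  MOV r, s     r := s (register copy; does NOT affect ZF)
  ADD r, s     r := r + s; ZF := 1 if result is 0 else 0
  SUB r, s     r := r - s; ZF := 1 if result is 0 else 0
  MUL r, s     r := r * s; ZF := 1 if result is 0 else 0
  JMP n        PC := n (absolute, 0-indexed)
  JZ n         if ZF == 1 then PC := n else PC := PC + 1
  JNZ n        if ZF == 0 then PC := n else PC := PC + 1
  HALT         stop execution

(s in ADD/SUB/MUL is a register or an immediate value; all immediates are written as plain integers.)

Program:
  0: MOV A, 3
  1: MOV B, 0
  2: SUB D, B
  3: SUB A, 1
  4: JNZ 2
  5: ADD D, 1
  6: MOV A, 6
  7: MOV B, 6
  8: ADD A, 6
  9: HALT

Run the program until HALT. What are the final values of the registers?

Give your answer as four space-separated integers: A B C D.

Answer: 12 6 0 1

Derivation:
Step 1: PC=0 exec 'MOV A, 3'. After: A=3 B=0 C=0 D=0 ZF=0 PC=1
Step 2: PC=1 exec 'MOV B, 0'. After: A=3 B=0 C=0 D=0 ZF=0 PC=2
Step 3: PC=2 exec 'SUB D, B'. After: A=3 B=0 C=0 D=0 ZF=1 PC=3
Step 4: PC=3 exec 'SUB A, 1'. After: A=2 B=0 C=0 D=0 ZF=0 PC=4
Step 5: PC=4 exec 'JNZ 2'. After: A=2 B=0 C=0 D=0 ZF=0 PC=2
Step 6: PC=2 exec 'SUB D, B'. After: A=2 B=0 C=0 D=0 ZF=1 PC=3
Step 7: PC=3 exec 'SUB A, 1'. After: A=1 B=0 C=0 D=0 ZF=0 PC=4
Step 8: PC=4 exec 'JNZ 2'. After: A=1 B=0 C=0 D=0 ZF=0 PC=2
Step 9: PC=2 exec 'SUB D, B'. After: A=1 B=0 C=0 D=0 ZF=1 PC=3
Step 10: PC=3 exec 'SUB A, 1'. After: A=0 B=0 C=0 D=0 ZF=1 PC=4
Step 11: PC=4 exec 'JNZ 2'. After: A=0 B=0 C=0 D=0 ZF=1 PC=5
Step 12: PC=5 exec 'ADD D, 1'. After: A=0 B=0 C=0 D=1 ZF=0 PC=6
Step 13: PC=6 exec 'MOV A, 6'. After: A=6 B=0 C=0 D=1 ZF=0 PC=7
Step 14: PC=7 exec 'MOV B, 6'. After: A=6 B=6 C=0 D=1 ZF=0 PC=8
Step 15: PC=8 exec 'ADD A, 6'. After: A=12 B=6 C=0 D=1 ZF=0 PC=9
Step 16: PC=9 exec 'HALT'. After: A=12 B=6 C=0 D=1 ZF=0 PC=9 HALTED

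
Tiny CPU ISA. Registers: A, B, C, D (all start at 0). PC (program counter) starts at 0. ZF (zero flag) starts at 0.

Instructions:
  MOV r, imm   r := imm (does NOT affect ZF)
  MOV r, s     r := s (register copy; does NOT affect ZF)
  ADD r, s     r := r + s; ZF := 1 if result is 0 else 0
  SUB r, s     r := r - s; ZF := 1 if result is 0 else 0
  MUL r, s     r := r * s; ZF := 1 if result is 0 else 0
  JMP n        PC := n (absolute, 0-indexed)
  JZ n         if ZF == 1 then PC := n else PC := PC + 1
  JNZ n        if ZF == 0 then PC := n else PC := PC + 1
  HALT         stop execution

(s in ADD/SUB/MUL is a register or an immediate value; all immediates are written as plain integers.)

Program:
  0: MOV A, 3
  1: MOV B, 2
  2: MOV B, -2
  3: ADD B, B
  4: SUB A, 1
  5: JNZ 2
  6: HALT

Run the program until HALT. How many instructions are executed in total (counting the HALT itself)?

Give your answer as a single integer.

Answer: 15

Derivation:
Step 1: PC=0 exec 'MOV A, 3'. After: A=3 B=0 C=0 D=0 ZF=0 PC=1
Step 2: PC=1 exec 'MOV B, 2'. After: A=3 B=2 C=0 D=0 ZF=0 PC=2
Step 3: PC=2 exec 'MOV B, -2'. After: A=3 B=-2 C=0 D=0 ZF=0 PC=3
Step 4: PC=3 exec 'ADD B, B'. After: A=3 B=-4 C=0 D=0 ZF=0 PC=4
Step 5: PC=4 exec 'SUB A, 1'. After: A=2 B=-4 C=0 D=0 ZF=0 PC=5
Step 6: PC=5 exec 'JNZ 2'. After: A=2 B=-4 C=0 D=0 ZF=0 PC=2
Step 7: PC=2 exec 'MOV B, -2'. After: A=2 B=-2 C=0 D=0 ZF=0 PC=3
Step 8: PC=3 exec 'ADD B, B'. After: A=2 B=-4 C=0 D=0 ZF=0 PC=4
Step 9: PC=4 exec 'SUB A, 1'. After: A=1 B=-4 C=0 D=0 ZF=0 PC=5
Step 10: PC=5 exec 'JNZ 2'. After: A=1 B=-4 C=0 D=0 ZF=0 PC=2
Step 11: PC=2 exec 'MOV B, -2'. After: A=1 B=-2 C=0 D=0 ZF=0 PC=3
Step 12: PC=3 exec 'ADD B, B'. After: A=1 B=-4 C=0 D=0 ZF=0 PC=4
Step 13: PC=4 exec 'SUB A, 1'. After: A=0 B=-4 C=0 D=0 ZF=1 PC=5
Step 14: PC=5 exec 'JNZ 2'. After: A=0 B=-4 C=0 D=0 ZF=1 PC=6
Step 15: PC=6 exec 'HALT'. After: A=0 B=-4 C=0 D=0 ZF=1 PC=6 HALTED
Total instructions executed: 15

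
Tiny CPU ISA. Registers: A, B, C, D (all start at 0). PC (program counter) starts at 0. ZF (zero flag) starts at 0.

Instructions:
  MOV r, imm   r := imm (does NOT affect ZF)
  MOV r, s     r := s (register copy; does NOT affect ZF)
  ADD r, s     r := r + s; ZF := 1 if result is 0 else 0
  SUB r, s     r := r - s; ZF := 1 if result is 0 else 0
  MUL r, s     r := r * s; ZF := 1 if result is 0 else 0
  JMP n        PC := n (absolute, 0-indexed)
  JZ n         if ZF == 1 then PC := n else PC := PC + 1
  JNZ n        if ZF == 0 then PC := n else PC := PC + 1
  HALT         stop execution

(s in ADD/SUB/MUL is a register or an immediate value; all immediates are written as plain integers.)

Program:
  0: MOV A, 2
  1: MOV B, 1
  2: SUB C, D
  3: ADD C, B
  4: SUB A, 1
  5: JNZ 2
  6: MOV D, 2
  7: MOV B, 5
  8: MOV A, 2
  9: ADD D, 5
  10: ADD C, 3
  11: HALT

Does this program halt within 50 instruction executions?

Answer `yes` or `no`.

Answer: yes

Derivation:
Step 1: PC=0 exec 'MOV A, 2'. After: A=2 B=0 C=0 D=0 ZF=0 PC=1
Step 2: PC=1 exec 'MOV B, 1'. After: A=2 B=1 C=0 D=0 ZF=0 PC=2
Step 3: PC=2 exec 'SUB C, D'. After: A=2 B=1 C=0 D=0 ZF=1 PC=3
Step 4: PC=3 exec 'ADD C, B'. After: A=2 B=1 C=1 D=0 ZF=0 PC=4
Step 5: PC=4 exec 'SUB A, 1'. After: A=1 B=1 C=1 D=0 ZF=0 PC=5
Step 6: PC=5 exec 'JNZ 2'. After: A=1 B=1 C=1 D=0 ZF=0 PC=2
Step 7: PC=2 exec 'SUB C, D'. After: A=1 B=1 C=1 D=0 ZF=0 PC=3
Step 8: PC=3 exec 'ADD C, B'. After: A=1 B=1 C=2 D=0 ZF=0 PC=4
Step 9: PC=4 exec 'SUB A, 1'. After: A=0 B=1 C=2 D=0 ZF=1 PC=5
Step 10: PC=5 exec 'JNZ 2'. After: A=0 B=1 C=2 D=0 ZF=1 PC=6
Step 11: PC=6 exec 'MOV D, 2'. After: A=0 B=1 C=2 D=2 ZF=1 PC=7
Step 12: PC=7 exec 'MOV B, 5'. After: A=0 B=5 C=2 D=2 ZF=1 PC=8
Step 13: PC=8 exec 'MOV A, 2'. After: A=2 B=5 C=2 D=2 ZF=1 PC=9
Step 14: PC=9 exec 'ADD D, 5'. After: A=2 B=5 C=2 D=7 ZF=0 PC=10
Step 15: PC=10 exec 'ADD C, 3'. After: A=2 B=5 C=5 D=7 ZF=0 PC=11
Step 16: PC=11 exec 'HALT'. After: A=2 B=5 C=5 D=7 ZF=0 PC=11 HALTED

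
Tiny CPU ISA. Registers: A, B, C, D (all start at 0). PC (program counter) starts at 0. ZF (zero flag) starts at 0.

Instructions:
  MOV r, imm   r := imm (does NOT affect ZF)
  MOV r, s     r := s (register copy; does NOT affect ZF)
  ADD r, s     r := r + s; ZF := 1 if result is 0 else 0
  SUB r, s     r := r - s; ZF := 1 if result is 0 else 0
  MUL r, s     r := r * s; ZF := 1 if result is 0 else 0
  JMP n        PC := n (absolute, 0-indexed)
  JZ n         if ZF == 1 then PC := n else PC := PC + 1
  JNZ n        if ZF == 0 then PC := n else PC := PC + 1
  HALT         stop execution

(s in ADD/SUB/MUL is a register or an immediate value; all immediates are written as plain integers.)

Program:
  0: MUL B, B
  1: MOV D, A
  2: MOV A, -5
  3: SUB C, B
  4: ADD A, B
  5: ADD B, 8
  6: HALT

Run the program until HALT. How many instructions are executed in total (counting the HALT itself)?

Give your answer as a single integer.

Step 1: PC=0 exec 'MUL B, B'. After: A=0 B=0 C=0 D=0 ZF=1 PC=1
Step 2: PC=1 exec 'MOV D, A'. After: A=0 B=0 C=0 D=0 ZF=1 PC=2
Step 3: PC=2 exec 'MOV A, -5'. After: A=-5 B=0 C=0 D=0 ZF=1 PC=3
Step 4: PC=3 exec 'SUB C, B'. After: A=-5 B=0 C=0 D=0 ZF=1 PC=4
Step 5: PC=4 exec 'ADD A, B'. After: A=-5 B=0 C=0 D=0 ZF=0 PC=5
Step 6: PC=5 exec 'ADD B, 8'. After: A=-5 B=8 C=0 D=0 ZF=0 PC=6
Step 7: PC=6 exec 'HALT'. After: A=-5 B=8 C=0 D=0 ZF=0 PC=6 HALTED
Total instructions executed: 7

Answer: 7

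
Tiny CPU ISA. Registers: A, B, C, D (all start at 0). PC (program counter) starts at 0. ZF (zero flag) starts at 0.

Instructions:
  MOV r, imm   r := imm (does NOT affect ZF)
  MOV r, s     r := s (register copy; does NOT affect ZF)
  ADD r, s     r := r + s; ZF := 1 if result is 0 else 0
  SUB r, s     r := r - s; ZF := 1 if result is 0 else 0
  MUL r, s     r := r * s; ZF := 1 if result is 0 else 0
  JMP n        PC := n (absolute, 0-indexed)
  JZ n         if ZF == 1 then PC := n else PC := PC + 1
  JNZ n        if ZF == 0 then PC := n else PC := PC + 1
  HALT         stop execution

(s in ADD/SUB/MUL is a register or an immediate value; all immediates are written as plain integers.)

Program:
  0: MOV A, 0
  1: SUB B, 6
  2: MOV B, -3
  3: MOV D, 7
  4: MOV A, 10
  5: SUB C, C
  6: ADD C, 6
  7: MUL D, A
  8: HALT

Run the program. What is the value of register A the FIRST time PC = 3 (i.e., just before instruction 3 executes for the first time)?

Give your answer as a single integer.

Step 1: PC=0 exec 'MOV A, 0'. After: A=0 B=0 C=0 D=0 ZF=0 PC=1
Step 2: PC=1 exec 'SUB B, 6'. After: A=0 B=-6 C=0 D=0 ZF=0 PC=2
Step 3: PC=2 exec 'MOV B, -3'. After: A=0 B=-3 C=0 D=0 ZF=0 PC=3
First time PC=3: A=0

0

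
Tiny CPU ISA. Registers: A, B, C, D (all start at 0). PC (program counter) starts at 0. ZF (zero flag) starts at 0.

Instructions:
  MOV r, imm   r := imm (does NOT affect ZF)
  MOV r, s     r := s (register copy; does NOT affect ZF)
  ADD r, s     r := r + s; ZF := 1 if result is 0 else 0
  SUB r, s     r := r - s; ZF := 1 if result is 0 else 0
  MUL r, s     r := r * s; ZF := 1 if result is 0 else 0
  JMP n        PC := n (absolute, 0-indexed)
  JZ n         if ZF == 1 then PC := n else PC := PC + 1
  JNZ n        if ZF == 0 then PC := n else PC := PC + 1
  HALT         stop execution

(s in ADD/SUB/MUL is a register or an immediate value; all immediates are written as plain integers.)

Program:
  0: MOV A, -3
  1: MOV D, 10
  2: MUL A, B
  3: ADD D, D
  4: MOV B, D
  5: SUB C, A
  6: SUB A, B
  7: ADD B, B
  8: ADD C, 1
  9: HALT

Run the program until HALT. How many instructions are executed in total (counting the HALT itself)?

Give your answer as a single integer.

Answer: 10

Derivation:
Step 1: PC=0 exec 'MOV A, -3'. After: A=-3 B=0 C=0 D=0 ZF=0 PC=1
Step 2: PC=1 exec 'MOV D, 10'. After: A=-3 B=0 C=0 D=10 ZF=0 PC=2
Step 3: PC=2 exec 'MUL A, B'. After: A=0 B=0 C=0 D=10 ZF=1 PC=3
Step 4: PC=3 exec 'ADD D, D'. After: A=0 B=0 C=0 D=20 ZF=0 PC=4
Step 5: PC=4 exec 'MOV B, D'. After: A=0 B=20 C=0 D=20 ZF=0 PC=5
Step 6: PC=5 exec 'SUB C, A'. After: A=0 B=20 C=0 D=20 ZF=1 PC=6
Step 7: PC=6 exec 'SUB A, B'. After: A=-20 B=20 C=0 D=20 ZF=0 PC=7
Step 8: PC=7 exec 'ADD B, B'. After: A=-20 B=40 C=0 D=20 ZF=0 PC=8
Step 9: PC=8 exec 'ADD C, 1'. After: A=-20 B=40 C=1 D=20 ZF=0 PC=9
Step 10: PC=9 exec 'HALT'. After: A=-20 B=40 C=1 D=20 ZF=0 PC=9 HALTED
Total instructions executed: 10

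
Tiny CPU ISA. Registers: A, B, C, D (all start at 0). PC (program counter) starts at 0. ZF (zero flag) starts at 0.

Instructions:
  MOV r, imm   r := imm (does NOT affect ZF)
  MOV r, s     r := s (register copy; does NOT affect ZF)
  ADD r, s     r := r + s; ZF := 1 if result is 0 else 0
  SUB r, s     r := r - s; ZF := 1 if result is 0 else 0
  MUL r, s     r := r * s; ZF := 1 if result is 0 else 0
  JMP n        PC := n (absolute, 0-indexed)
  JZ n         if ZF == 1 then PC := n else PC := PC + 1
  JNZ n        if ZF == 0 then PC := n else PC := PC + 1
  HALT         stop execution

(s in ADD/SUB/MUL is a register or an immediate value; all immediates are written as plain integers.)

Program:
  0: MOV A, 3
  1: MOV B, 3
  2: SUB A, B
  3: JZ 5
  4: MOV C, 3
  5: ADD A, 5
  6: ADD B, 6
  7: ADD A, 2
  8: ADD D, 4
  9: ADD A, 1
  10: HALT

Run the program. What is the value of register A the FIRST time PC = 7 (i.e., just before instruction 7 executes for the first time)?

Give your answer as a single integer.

Step 1: PC=0 exec 'MOV A, 3'. After: A=3 B=0 C=0 D=0 ZF=0 PC=1
Step 2: PC=1 exec 'MOV B, 3'. After: A=3 B=3 C=0 D=0 ZF=0 PC=2
Step 3: PC=2 exec 'SUB A, B'. After: A=0 B=3 C=0 D=0 ZF=1 PC=3
Step 4: PC=3 exec 'JZ 5'. After: A=0 B=3 C=0 D=0 ZF=1 PC=5
Step 5: PC=5 exec 'ADD A, 5'. After: A=5 B=3 C=0 D=0 ZF=0 PC=6
Step 6: PC=6 exec 'ADD B, 6'. After: A=5 B=9 C=0 D=0 ZF=0 PC=7
First time PC=7: A=5

5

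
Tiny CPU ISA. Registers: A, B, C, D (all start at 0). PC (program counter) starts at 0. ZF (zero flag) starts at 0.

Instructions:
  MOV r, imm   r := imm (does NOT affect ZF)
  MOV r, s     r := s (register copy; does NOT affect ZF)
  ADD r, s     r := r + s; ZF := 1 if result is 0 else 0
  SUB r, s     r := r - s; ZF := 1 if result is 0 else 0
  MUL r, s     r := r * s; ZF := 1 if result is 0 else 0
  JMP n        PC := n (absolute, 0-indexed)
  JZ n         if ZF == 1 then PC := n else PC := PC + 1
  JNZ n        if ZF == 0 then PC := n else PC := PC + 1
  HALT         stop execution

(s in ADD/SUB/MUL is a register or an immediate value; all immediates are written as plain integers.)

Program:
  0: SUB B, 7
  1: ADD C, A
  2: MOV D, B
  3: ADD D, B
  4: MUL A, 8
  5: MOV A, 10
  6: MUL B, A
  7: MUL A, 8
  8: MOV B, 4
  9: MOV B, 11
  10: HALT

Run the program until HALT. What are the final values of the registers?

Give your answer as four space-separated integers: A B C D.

Answer: 80 11 0 -14

Derivation:
Step 1: PC=0 exec 'SUB B, 7'. After: A=0 B=-7 C=0 D=0 ZF=0 PC=1
Step 2: PC=1 exec 'ADD C, A'. After: A=0 B=-7 C=0 D=0 ZF=1 PC=2
Step 3: PC=2 exec 'MOV D, B'. After: A=0 B=-7 C=0 D=-7 ZF=1 PC=3
Step 4: PC=3 exec 'ADD D, B'. After: A=0 B=-7 C=0 D=-14 ZF=0 PC=4
Step 5: PC=4 exec 'MUL A, 8'. After: A=0 B=-7 C=0 D=-14 ZF=1 PC=5
Step 6: PC=5 exec 'MOV A, 10'. After: A=10 B=-7 C=0 D=-14 ZF=1 PC=6
Step 7: PC=6 exec 'MUL B, A'. After: A=10 B=-70 C=0 D=-14 ZF=0 PC=7
Step 8: PC=7 exec 'MUL A, 8'. After: A=80 B=-70 C=0 D=-14 ZF=0 PC=8
Step 9: PC=8 exec 'MOV B, 4'. After: A=80 B=4 C=0 D=-14 ZF=0 PC=9
Step 10: PC=9 exec 'MOV B, 11'. After: A=80 B=11 C=0 D=-14 ZF=0 PC=10
Step 11: PC=10 exec 'HALT'. After: A=80 B=11 C=0 D=-14 ZF=0 PC=10 HALTED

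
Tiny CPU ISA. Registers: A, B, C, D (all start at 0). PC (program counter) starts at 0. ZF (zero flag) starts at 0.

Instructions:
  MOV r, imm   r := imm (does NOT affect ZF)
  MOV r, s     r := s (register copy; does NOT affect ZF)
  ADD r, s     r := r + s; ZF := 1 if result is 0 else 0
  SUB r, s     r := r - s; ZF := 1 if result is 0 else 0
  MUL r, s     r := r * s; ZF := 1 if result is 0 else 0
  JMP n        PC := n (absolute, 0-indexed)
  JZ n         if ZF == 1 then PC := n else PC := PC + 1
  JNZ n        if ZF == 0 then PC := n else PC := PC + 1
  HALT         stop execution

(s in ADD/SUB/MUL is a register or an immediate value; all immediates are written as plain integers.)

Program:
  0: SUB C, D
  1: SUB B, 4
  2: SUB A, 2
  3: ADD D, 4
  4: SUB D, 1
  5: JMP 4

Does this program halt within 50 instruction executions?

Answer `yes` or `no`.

Step 1: PC=0 exec 'SUB C, D'. After: A=0 B=0 C=0 D=0 ZF=1 PC=1
Step 2: PC=1 exec 'SUB B, 4'. After: A=0 B=-4 C=0 D=0 ZF=0 PC=2
Step 3: PC=2 exec 'SUB A, 2'. After: A=-2 B=-4 C=0 D=0 ZF=0 PC=3
Step 4: PC=3 exec 'ADD D, 4'. After: A=-2 B=-4 C=0 D=4 ZF=0 PC=4
Step 5: PC=4 exec 'SUB D, 1'. After: A=-2 B=-4 C=0 D=3 ZF=0 PC=5
Step 6: PC=5 exec 'JMP 4'. After: A=-2 B=-4 C=0 D=3 ZF=0 PC=4
Step 7: PC=4 exec 'SUB D, 1'. After: A=-2 B=-4 C=0 D=2 ZF=0 PC=5
Step 8: PC=5 exec 'JMP 4'. After: A=-2 B=-4 C=0 D=2 ZF=0 PC=4
Step 9: PC=4 exec 'SUB D, 1'. After: A=-2 B=-4 C=0 D=1 ZF=0 PC=5
Step 10: PC=5 exec 'JMP 4'. After: A=-2 B=-4 C=0 D=1 ZF=0 PC=4
Step 11: PC=4 exec 'SUB D, 1'. After: A=-2 B=-4 C=0 D=0 ZF=1 PC=5
Step 12: PC=5 exec 'JMP 4'. After: A=-2 B=-4 C=0 D=0 ZF=1 PC=4
Step 13: PC=4 exec 'SUB D, 1'. After: A=-2 B=-4 C=0 D=-1 ZF=0 PC=5
Step 14: PC=5 exec 'JMP 4'. After: A=-2 B=-4 C=0 D=-1 ZF=0 PC=4
Step 15: PC=4 exec 'SUB D, 1'. After: A=-2 B=-4 C=0 D=-2 ZF=0 PC=5
After 50 steps: not halted. PC revisits the same instructions with no path to HALT; will never halt.

Answer: no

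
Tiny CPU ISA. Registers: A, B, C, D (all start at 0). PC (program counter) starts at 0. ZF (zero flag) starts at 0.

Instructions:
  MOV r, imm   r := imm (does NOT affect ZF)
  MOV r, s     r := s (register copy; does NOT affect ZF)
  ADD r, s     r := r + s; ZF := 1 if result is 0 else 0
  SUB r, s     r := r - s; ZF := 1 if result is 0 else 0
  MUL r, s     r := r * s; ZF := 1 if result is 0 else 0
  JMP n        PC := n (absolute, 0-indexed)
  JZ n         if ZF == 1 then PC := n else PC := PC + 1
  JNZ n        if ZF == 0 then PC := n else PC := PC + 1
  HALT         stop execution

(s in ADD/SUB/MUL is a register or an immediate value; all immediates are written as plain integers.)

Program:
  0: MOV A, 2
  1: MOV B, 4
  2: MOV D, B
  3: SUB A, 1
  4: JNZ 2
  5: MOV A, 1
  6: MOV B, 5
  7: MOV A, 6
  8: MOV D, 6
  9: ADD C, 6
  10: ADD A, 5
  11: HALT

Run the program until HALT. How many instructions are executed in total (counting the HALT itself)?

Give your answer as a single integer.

Answer: 15

Derivation:
Step 1: PC=0 exec 'MOV A, 2'. After: A=2 B=0 C=0 D=0 ZF=0 PC=1
Step 2: PC=1 exec 'MOV B, 4'. After: A=2 B=4 C=0 D=0 ZF=0 PC=2
Step 3: PC=2 exec 'MOV D, B'. After: A=2 B=4 C=0 D=4 ZF=0 PC=3
Step 4: PC=3 exec 'SUB A, 1'. After: A=1 B=4 C=0 D=4 ZF=0 PC=4
Step 5: PC=4 exec 'JNZ 2'. After: A=1 B=4 C=0 D=4 ZF=0 PC=2
Step 6: PC=2 exec 'MOV D, B'. After: A=1 B=4 C=0 D=4 ZF=0 PC=3
Step 7: PC=3 exec 'SUB A, 1'. After: A=0 B=4 C=0 D=4 ZF=1 PC=4
Step 8: PC=4 exec 'JNZ 2'. After: A=0 B=4 C=0 D=4 ZF=1 PC=5
Step 9: PC=5 exec 'MOV A, 1'. After: A=1 B=4 C=0 D=4 ZF=1 PC=6
Step 10: PC=6 exec 'MOV B, 5'. After: A=1 B=5 C=0 D=4 ZF=1 PC=7
Step 11: PC=7 exec 'MOV A, 6'. After: A=6 B=5 C=0 D=4 ZF=1 PC=8
Step 12: PC=8 exec 'MOV D, 6'. After: A=6 B=5 C=0 D=6 ZF=1 PC=9
Step 13: PC=9 exec 'ADD C, 6'. After: A=6 B=5 C=6 D=6 ZF=0 PC=10
Step 14: PC=10 exec 'ADD A, 5'. After: A=11 B=5 C=6 D=6 ZF=0 PC=11
Step 15: PC=11 exec 'HALT'. After: A=11 B=5 C=6 D=6 ZF=0 PC=11 HALTED
Total instructions executed: 15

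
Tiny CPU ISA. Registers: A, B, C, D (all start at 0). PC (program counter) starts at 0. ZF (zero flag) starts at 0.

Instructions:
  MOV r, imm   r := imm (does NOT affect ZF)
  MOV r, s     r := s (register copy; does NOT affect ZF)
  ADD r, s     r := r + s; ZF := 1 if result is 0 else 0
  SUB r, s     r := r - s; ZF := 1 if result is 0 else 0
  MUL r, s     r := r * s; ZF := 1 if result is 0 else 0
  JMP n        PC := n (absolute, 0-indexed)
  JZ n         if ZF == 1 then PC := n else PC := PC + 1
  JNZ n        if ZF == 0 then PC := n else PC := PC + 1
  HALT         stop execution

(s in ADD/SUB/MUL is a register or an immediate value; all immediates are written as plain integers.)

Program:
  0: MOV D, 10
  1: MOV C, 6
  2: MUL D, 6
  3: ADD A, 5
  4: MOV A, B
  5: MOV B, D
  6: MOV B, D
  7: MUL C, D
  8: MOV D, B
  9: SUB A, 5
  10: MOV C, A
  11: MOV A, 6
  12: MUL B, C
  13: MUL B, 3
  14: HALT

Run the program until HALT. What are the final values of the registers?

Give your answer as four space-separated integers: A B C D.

Answer: 6 -900 -5 60

Derivation:
Step 1: PC=0 exec 'MOV D, 10'. After: A=0 B=0 C=0 D=10 ZF=0 PC=1
Step 2: PC=1 exec 'MOV C, 6'. After: A=0 B=0 C=6 D=10 ZF=0 PC=2
Step 3: PC=2 exec 'MUL D, 6'. After: A=0 B=0 C=6 D=60 ZF=0 PC=3
Step 4: PC=3 exec 'ADD A, 5'. After: A=5 B=0 C=6 D=60 ZF=0 PC=4
Step 5: PC=4 exec 'MOV A, B'. After: A=0 B=0 C=6 D=60 ZF=0 PC=5
Step 6: PC=5 exec 'MOV B, D'. After: A=0 B=60 C=6 D=60 ZF=0 PC=6
Step 7: PC=6 exec 'MOV B, D'. After: A=0 B=60 C=6 D=60 ZF=0 PC=7
Step 8: PC=7 exec 'MUL C, D'. After: A=0 B=60 C=360 D=60 ZF=0 PC=8
Step 9: PC=8 exec 'MOV D, B'. After: A=0 B=60 C=360 D=60 ZF=0 PC=9
Step 10: PC=9 exec 'SUB A, 5'. After: A=-5 B=60 C=360 D=60 ZF=0 PC=10
Step 11: PC=10 exec 'MOV C, A'. After: A=-5 B=60 C=-5 D=60 ZF=0 PC=11
Step 12: PC=11 exec 'MOV A, 6'. After: A=6 B=60 C=-5 D=60 ZF=0 PC=12
Step 13: PC=12 exec 'MUL B, C'. After: A=6 B=-300 C=-5 D=60 ZF=0 PC=13
Step 14: PC=13 exec 'MUL B, 3'. After: A=6 B=-900 C=-5 D=60 ZF=0 PC=14
Step 15: PC=14 exec 'HALT'. After: A=6 B=-900 C=-5 D=60 ZF=0 PC=14 HALTED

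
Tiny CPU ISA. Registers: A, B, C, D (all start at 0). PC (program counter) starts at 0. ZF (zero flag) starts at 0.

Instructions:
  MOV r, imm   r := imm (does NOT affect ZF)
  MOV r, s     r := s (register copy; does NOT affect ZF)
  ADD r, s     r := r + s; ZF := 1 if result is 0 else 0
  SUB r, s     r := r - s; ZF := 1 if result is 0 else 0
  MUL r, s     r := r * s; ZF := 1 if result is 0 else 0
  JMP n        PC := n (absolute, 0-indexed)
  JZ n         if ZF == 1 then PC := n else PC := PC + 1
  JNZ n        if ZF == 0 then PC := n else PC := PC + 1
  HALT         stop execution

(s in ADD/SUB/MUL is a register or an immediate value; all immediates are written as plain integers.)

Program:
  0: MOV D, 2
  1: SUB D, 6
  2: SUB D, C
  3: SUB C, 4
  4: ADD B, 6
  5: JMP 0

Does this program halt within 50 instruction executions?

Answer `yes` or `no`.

Answer: no

Derivation:
Step 1: PC=0 exec 'MOV D, 2'. After: A=0 B=0 C=0 D=2 ZF=0 PC=1
Step 2: PC=1 exec 'SUB D, 6'. After: A=0 B=0 C=0 D=-4 ZF=0 PC=2
Step 3: PC=2 exec 'SUB D, C'. After: A=0 B=0 C=0 D=-4 ZF=0 PC=3
Step 4: PC=3 exec 'SUB C, 4'. After: A=0 B=0 C=-4 D=-4 ZF=0 PC=4
Step 5: PC=4 exec 'ADD B, 6'. After: A=0 B=6 C=-4 D=-4 ZF=0 PC=5
Step 6: PC=5 exec 'JMP 0'. After: A=0 B=6 C=-4 D=-4 ZF=0 PC=0
Step 7: PC=0 exec 'MOV D, 2'. After: A=0 B=6 C=-4 D=2 ZF=0 PC=1
Step 8: PC=1 exec 'SUB D, 6'. After: A=0 B=6 C=-4 D=-4 ZF=0 PC=2
Step 9: PC=2 exec 'SUB D, C'. After: A=0 B=6 C=-4 D=0 ZF=1 PC=3
Step 10: PC=3 exec 'SUB C, 4'. After: A=0 B=6 C=-8 D=0 ZF=0 PC=4
Step 11: PC=4 exec 'ADD B, 6'. After: A=0 B=12 C=-8 D=0 ZF=0 PC=5
Step 12: PC=5 exec 'JMP 0'. After: A=0 B=12 C=-8 D=0 ZF=0 PC=0
Step 13: PC=0 exec 'MOV D, 2'. After: A=0 B=12 C=-8 D=2 ZF=0 PC=1
Step 14: PC=1 exec 'SUB D, 6'. After: A=0 B=12 C=-8 D=-4 ZF=0 PC=2
Step 15: PC=2 exec 'SUB D, C'. After: A=0 B=12 C=-8 D=4 ZF=0 PC=3
After 50 steps: not halted. PC revisits the same instructions with no path to HALT; will never halt.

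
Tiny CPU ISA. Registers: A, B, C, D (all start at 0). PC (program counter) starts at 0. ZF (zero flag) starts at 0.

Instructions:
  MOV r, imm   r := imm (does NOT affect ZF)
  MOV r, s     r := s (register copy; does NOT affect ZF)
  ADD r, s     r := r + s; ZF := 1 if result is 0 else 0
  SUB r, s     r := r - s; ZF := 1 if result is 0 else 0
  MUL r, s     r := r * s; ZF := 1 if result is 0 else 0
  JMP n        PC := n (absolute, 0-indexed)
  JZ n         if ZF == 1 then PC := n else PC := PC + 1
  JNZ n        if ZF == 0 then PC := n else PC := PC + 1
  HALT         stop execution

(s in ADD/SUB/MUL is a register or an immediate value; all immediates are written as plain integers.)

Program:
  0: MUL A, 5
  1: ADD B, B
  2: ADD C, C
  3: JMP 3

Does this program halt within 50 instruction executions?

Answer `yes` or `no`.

Answer: no

Derivation:
Step 1: PC=0 exec 'MUL A, 5'. After: A=0 B=0 C=0 D=0 ZF=1 PC=1
Step 2: PC=1 exec 'ADD B, B'. After: A=0 B=0 C=0 D=0 ZF=1 PC=2
Step 3: PC=2 exec 'ADD C, C'. After: A=0 B=0 C=0 D=0 ZF=1 PC=3
Step 4: PC=3 exec 'JMP 3'. After: A=0 B=0 C=0 D=0 ZF=1 PC=3
State after step 4 equals state after step 3: the program is in a cycle of length 1 and will never halt.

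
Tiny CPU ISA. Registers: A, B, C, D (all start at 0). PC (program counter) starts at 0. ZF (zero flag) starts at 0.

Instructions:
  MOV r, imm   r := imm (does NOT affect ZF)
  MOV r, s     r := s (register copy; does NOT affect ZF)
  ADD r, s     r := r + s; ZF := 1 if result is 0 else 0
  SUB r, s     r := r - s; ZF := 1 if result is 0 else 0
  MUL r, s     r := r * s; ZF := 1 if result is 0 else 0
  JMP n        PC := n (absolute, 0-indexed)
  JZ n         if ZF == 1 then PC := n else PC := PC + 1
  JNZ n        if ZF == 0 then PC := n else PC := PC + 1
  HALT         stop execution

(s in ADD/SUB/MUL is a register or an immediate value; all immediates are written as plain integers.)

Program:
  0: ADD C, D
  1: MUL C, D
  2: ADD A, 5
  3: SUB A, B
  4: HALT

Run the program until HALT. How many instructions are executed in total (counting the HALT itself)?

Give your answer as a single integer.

Step 1: PC=0 exec 'ADD C, D'. After: A=0 B=0 C=0 D=0 ZF=1 PC=1
Step 2: PC=1 exec 'MUL C, D'. After: A=0 B=0 C=0 D=0 ZF=1 PC=2
Step 3: PC=2 exec 'ADD A, 5'. After: A=5 B=0 C=0 D=0 ZF=0 PC=3
Step 4: PC=3 exec 'SUB A, B'. After: A=5 B=0 C=0 D=0 ZF=0 PC=4
Step 5: PC=4 exec 'HALT'. After: A=5 B=0 C=0 D=0 ZF=0 PC=4 HALTED
Total instructions executed: 5

Answer: 5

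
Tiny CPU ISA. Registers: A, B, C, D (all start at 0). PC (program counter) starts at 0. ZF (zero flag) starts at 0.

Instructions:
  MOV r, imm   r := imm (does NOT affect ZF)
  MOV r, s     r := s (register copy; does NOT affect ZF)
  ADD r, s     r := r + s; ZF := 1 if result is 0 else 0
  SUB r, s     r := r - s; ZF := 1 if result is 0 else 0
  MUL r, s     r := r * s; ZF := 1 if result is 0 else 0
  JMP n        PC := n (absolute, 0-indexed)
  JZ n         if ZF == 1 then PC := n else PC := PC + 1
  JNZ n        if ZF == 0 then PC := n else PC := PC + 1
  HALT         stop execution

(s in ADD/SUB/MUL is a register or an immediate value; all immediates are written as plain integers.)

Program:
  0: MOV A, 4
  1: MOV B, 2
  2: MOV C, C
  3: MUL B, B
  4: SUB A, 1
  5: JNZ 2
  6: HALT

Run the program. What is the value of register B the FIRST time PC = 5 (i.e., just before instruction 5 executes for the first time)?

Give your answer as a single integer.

Step 1: PC=0 exec 'MOV A, 4'. After: A=4 B=0 C=0 D=0 ZF=0 PC=1
Step 2: PC=1 exec 'MOV B, 2'. After: A=4 B=2 C=0 D=0 ZF=0 PC=2
Step 3: PC=2 exec 'MOV C, C'. After: A=4 B=2 C=0 D=0 ZF=0 PC=3
Step 4: PC=3 exec 'MUL B, B'. After: A=4 B=4 C=0 D=0 ZF=0 PC=4
Step 5: PC=4 exec 'SUB A, 1'. After: A=3 B=4 C=0 D=0 ZF=0 PC=5
First time PC=5: B=4

4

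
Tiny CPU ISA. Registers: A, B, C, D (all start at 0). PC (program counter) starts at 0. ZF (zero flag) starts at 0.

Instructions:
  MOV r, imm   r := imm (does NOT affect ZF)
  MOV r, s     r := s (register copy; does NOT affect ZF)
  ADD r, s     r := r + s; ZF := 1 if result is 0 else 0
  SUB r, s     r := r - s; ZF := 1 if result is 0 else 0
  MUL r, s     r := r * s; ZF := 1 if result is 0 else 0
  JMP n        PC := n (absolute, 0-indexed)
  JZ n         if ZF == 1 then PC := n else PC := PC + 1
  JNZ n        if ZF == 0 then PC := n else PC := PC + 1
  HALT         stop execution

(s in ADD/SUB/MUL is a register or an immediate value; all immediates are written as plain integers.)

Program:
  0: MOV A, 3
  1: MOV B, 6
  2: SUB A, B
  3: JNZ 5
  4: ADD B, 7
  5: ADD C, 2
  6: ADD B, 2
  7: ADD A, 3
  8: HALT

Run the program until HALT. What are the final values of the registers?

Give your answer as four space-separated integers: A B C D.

Answer: 0 8 2 0

Derivation:
Step 1: PC=0 exec 'MOV A, 3'. After: A=3 B=0 C=0 D=0 ZF=0 PC=1
Step 2: PC=1 exec 'MOV B, 6'. After: A=3 B=6 C=0 D=0 ZF=0 PC=2
Step 3: PC=2 exec 'SUB A, B'. After: A=-3 B=6 C=0 D=0 ZF=0 PC=3
Step 4: PC=3 exec 'JNZ 5'. After: A=-3 B=6 C=0 D=0 ZF=0 PC=5
Step 5: PC=5 exec 'ADD C, 2'. After: A=-3 B=6 C=2 D=0 ZF=0 PC=6
Step 6: PC=6 exec 'ADD B, 2'. After: A=-3 B=8 C=2 D=0 ZF=0 PC=7
Step 7: PC=7 exec 'ADD A, 3'. After: A=0 B=8 C=2 D=0 ZF=1 PC=8
Step 8: PC=8 exec 'HALT'. After: A=0 B=8 C=2 D=0 ZF=1 PC=8 HALTED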